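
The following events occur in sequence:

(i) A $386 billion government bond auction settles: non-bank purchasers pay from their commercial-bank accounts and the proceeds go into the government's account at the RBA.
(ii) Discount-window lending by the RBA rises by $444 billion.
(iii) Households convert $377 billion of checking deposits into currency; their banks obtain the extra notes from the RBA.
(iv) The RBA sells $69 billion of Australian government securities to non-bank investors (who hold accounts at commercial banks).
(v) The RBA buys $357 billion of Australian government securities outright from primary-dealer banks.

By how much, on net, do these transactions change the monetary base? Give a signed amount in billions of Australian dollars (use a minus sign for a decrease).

+$346 billion

RBA balance sheet:
  Assets:      Securities +$288B, Loans to banks +$444B
  Liabilities: Bank reserves −$31B, Currency in circulation +$377B, Government deposits +$386B
Commercial banking system:
  Assets:      Reserves at CB −$31B, Securities −$357B
  Liabilities: Checkable deposits −$832B, Borrowings from CB +$444B
Monetary base = currency + reserves: +$377B + (−$31B) = +$346 billion.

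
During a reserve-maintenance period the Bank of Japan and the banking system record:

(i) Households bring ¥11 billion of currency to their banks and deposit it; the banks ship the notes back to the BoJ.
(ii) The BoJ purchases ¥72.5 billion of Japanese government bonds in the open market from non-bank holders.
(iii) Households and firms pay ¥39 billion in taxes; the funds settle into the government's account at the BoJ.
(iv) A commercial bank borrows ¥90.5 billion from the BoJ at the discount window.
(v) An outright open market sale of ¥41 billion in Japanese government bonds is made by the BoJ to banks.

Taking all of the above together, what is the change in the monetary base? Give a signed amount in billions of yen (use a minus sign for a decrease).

+¥83 billion

BoJ balance sheet:
  Assets:      Securities +¥31.5B, Loans to banks +¥90.5B
  Liabilities: Bank reserves +¥94B, Currency in circulation −¥11B, Government deposits +¥39B
Monetary base = currency + reserves: −¥11B + (+¥94B) = +¥83 billion.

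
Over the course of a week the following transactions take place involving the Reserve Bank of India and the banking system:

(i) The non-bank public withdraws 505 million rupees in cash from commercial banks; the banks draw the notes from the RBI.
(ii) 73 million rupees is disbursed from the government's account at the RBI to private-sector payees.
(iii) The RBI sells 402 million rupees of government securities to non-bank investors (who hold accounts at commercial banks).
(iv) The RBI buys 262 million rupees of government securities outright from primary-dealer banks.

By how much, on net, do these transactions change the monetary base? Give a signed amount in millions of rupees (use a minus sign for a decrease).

RBI balance sheet:
  Assets:      Securities −140M
  Liabilities: Bank reserves −572M, Currency in circulation +505M, Government deposits −73M
Monetary base = currency + reserves: +505M + (−572M) = -67 million.

-67 million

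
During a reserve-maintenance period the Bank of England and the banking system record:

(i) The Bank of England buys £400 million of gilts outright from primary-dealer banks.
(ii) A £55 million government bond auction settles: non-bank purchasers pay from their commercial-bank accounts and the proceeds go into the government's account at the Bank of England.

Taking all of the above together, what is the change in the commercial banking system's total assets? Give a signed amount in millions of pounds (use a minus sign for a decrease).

-£55 million

OMO purchase (from banks) £400 million: just an asset swap on bank balance sheets → 0.
Government account inflow £55 million: bank balance sheets shrink → −£55M.
Net: 0 − 55 = -£55 million.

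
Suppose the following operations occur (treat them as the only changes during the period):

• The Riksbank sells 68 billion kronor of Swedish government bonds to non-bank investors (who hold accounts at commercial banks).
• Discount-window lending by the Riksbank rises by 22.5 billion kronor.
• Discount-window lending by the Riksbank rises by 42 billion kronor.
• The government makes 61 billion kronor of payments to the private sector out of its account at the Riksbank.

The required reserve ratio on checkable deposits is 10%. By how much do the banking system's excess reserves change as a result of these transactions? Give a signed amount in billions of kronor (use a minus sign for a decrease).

Asset sale (to non-banks) 68 billion kronor: reserves −68B, deposits −68B.
Discount-window loan 22.5 billion kronor: reserves +22.5B, deposits 0.
Discount-window loan 42 billion kronor: reserves +42B, deposits 0.
Government spending 61 billion kronor: reserves +61B, deposits +61B.
Totals: Δreserves = +57.5B, Δdeposits = −7B.
Δrequired reserves = 10% × −7B = −0.7B.
Δexcess reserves = Δreserves − Δrequired = +57.5B − (−0.7B) = +58.2 billion.

+58.2 billion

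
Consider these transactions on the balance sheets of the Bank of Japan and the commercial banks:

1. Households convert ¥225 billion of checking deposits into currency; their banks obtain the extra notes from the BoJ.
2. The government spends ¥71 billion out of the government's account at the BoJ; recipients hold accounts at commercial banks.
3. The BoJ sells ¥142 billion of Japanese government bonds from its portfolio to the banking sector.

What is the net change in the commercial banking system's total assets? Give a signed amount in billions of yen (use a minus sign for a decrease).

Currency withdrawal ¥225 billion: bank balance sheets shrink → −¥225B.
Government spending ¥71 billion: bank balance sheets expand → +¥71B.
OMO sale (to banks) ¥142 billion: just an asset swap on bank balance sheets → 0.
Net: −225 + 71 + 0 = -¥154 billion.

-¥154 billion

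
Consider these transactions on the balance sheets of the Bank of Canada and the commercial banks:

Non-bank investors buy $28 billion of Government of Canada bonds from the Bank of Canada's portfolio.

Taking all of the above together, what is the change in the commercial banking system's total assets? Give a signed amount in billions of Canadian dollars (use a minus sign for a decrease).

Asset sale (to non-banks) $28 billion: bank balance sheets shrink → −$28B.

-$28 billion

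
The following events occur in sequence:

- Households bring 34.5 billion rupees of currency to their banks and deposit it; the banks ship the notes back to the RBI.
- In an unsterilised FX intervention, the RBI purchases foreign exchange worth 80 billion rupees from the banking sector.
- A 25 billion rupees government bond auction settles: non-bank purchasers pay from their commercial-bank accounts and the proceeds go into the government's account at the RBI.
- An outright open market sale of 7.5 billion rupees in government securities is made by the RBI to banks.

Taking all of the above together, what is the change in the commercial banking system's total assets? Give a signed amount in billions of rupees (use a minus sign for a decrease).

Currency deposit 34.5 billion rupees: bank balance sheets expand → +34.5B.
FX purchase 80 billion rupees: just an asset swap on bank balance sheets → 0.
Government account inflow 25 billion rupees: bank balance sheets shrink → −25B.
OMO sale (to banks) 7.5 billion rupees: just an asset swap on bank balance sheets → 0.
Net: 34.5 + 0 − 25 + 0 = +9.5 billion.

+9.5 billion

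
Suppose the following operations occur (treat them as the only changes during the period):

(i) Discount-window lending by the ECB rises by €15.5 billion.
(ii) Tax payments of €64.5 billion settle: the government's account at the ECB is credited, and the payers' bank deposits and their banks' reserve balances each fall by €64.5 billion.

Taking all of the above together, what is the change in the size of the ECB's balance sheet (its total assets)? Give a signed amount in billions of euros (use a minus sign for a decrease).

Discount-window loan €15.5 billion: an ECB asset is acquired → +€15.5B.
Government account inflow €64.5 billion: only the composition of liabilities changes → 0.
Net: 15.5 + 0 = +€15.5 billion.

+€15.5 billion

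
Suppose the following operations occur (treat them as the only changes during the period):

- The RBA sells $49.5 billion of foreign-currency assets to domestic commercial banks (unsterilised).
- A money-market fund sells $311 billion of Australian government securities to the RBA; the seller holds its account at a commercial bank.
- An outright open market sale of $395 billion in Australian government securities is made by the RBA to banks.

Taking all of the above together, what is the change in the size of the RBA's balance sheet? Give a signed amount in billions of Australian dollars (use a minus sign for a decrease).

-$133.5 billion

FX sale $49.5 billion: an RBA asset is shed → −$49.5B.
Asset purchase (from non-banks) $311 billion: an RBA asset is acquired → +$311B.
OMO sale (to banks) $395 billion: an RBA asset is shed → −$395B.
Net: −49.5 + 311 − 395 = -$133.5 billion.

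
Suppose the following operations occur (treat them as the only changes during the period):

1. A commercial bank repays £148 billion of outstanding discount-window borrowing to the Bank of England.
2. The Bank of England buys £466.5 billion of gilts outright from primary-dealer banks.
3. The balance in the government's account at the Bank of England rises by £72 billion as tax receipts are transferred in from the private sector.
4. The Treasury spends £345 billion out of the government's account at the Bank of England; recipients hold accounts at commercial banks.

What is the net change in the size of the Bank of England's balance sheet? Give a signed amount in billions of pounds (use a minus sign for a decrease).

Bank of England balance sheet:
  Assets:      Securities +£466.5B, Loans to banks −£148B
  Liabilities: Bank reserves +£591.5B, Government deposits −£273B
Change in total Bank of England assets = +£318.5 billion.

+£318.5 billion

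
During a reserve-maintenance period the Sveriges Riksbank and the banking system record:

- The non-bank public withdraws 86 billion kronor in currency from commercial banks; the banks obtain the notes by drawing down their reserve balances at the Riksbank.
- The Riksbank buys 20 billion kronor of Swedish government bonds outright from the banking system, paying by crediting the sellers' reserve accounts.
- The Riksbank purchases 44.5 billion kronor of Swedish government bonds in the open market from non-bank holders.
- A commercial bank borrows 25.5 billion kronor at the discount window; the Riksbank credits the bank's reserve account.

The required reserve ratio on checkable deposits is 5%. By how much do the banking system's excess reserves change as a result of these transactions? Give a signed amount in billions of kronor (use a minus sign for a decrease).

Currency withdrawal 86 billion kronor: reserves −86B, deposits −86B.
OMO purchase (from banks) 20 billion kronor: reserves +20B, deposits 0.
Asset purchase (from non-banks) 44.5 billion kronor: reserves +44.5B, deposits +44.5B.
Discount-window loan 25.5 billion kronor: reserves +25.5B, deposits 0.
Totals: Δreserves = +4B, Δdeposits = −41.5B.
Δrequired reserves = 5% × −41.5B = −2.075B.
Δexcess reserves = Δreserves − Δrequired = +4B − (−2.075B) = +6.075 billion.

+6.075 billion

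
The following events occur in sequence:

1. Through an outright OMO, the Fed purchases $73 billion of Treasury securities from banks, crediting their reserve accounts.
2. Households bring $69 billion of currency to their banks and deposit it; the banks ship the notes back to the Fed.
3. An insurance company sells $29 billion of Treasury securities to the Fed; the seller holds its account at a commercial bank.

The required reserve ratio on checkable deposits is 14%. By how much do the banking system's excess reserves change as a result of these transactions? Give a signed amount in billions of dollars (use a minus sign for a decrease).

+$157.28 billion

OMO purchase (from banks) $73 billion: reserves +$73B, deposits 0.
Currency deposit $69 billion: reserves +$69B, deposits +$69B.
Asset purchase (from non-banks) $29 billion: reserves +$29B, deposits +$29B.
Totals: Δreserves = +$171B, Δdeposits = +$98B.
Δrequired reserves = 14% × +$98B = +$13.72B.
Δexcess reserves = Δreserves − Δrequired = +$171B − (+$13.72B) = +$157.28 billion.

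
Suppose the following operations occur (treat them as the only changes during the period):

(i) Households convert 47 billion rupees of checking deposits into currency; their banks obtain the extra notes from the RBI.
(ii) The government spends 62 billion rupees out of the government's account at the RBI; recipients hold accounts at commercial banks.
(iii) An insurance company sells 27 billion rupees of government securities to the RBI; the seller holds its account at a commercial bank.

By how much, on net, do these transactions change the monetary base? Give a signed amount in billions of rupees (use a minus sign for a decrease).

+89 billion

RBI balance sheet:
  Assets:      Securities +27B
  Liabilities: Bank reserves +42B, Currency in circulation +47B, Government deposits −62B
Monetary base = currency + reserves: +47B + (+42B) = +89 billion.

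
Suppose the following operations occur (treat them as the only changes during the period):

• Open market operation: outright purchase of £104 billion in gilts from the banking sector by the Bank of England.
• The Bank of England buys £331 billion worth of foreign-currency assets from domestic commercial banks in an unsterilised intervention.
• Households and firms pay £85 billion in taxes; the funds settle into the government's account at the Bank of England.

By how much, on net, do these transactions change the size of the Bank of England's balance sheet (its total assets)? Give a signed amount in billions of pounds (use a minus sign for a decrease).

+£435 billion

Bank of England balance sheet:
  Assets:      Securities +£104B, Foreign assets +£331B
  Liabilities: Bank reserves +£350B, Government deposits +£85B
Change in total Bank of England assets = +£435 billion.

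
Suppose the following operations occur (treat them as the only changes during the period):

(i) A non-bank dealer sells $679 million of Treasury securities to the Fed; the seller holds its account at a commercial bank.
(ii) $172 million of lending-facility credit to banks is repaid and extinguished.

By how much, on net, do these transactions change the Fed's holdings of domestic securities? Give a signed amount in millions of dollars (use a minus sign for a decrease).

Asset purchase (from non-banks) $679 million: securities added to the Fed's portfolio → +$679M.
Discount-window repayment $172 million: the Fed's securities portfolio is untouched → 0.
Net: 679 + 0 = +$679 million.

+$679 million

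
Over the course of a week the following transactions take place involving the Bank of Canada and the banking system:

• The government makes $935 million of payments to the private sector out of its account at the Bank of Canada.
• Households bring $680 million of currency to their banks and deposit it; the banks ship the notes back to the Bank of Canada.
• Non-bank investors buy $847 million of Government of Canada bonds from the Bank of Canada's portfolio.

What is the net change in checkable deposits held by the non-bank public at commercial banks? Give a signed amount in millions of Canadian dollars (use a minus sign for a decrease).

Bank of Canada balance sheet:
  Assets:      Securities −$847M
  Liabilities: Bank reserves +$768M, Currency in circulation −$680M, Government deposits −$935M
Commercial banking system:
  Assets:      Reserves at CB +$768M
  Liabilities: Checkable deposits +$768M
So the change in checkable deposits held by the non-bank public at commercial banks is +$768 million.

+$768 million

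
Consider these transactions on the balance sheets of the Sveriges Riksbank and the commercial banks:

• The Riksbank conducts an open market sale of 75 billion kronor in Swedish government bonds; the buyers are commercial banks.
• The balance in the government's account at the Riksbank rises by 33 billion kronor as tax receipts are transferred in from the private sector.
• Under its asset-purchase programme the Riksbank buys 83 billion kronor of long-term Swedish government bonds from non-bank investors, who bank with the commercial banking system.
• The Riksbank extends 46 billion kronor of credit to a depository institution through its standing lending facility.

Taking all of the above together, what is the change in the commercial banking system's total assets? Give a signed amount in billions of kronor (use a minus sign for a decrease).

OMO sale (to banks) 75 billion kronor: just an asset swap on bank balance sheets → 0.
Government account inflow 33 billion kronor: bank balance sheets shrink → −33B.
Asset purchase (from non-banks) 83 billion kronor: bank balance sheets expand → +83B.
Discount-window loan 46 billion kronor: bank balance sheets expand → +46B.
Net: 0 − 33 + 83 + 46 = +96 billion.

+96 billion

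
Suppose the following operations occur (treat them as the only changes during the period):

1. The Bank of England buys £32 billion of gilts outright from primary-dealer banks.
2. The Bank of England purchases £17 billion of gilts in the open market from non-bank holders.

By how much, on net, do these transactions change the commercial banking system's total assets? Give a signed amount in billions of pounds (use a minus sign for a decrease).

Bank of England balance sheet:
  Assets:      Securities +£49B
  Liabilities: Bank reserves +£49B
Commercial banking system:
  Assets:      Reserves at CB +£49B, Securities −£32B
  Liabilities: Checkable deposits +£17B
Change in total bank assets = +£17 billion.

+£17 billion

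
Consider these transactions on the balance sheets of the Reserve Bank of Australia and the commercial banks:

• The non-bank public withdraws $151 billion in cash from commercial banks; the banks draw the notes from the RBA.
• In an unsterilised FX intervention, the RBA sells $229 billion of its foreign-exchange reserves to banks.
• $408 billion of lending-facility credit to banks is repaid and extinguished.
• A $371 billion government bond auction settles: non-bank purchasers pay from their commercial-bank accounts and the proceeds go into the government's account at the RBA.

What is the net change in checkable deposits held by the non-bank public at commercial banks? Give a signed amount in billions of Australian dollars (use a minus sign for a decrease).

Currency withdrawal $151 billion: non-bank counterparties' bank balances fall → −$151B.
FX sale $229 billion: the counterparty is a bank, so public deposits are unchanged → 0.
Discount-window repayment $408 billion: the counterparty is a bank, so public deposits are unchanged → 0.
Government account inflow $371 billion: non-bank counterparties' bank balances fall → −$371B.
Net: −151 + 0 + 0 − 371 = -$522 billion.

-$522 billion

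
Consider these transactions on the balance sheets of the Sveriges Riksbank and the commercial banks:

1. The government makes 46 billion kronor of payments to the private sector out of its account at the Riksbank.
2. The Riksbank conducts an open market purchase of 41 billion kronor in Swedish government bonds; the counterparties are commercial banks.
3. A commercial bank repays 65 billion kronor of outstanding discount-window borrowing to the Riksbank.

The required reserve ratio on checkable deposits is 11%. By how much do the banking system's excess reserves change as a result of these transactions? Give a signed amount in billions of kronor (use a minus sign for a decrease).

Government spending 46 billion kronor: reserves +46B, deposits +46B.
OMO purchase (from banks) 41 billion kronor: reserves +41B, deposits 0.
Discount-window repayment 65 billion kronor: reserves −65B, deposits 0.
Totals: Δreserves = +22B, Δdeposits = +46B.
Δrequired reserves = 11% × +46B = +5.06B.
Δexcess reserves = Δreserves − Δrequired = +22B − (+5.06B) = +16.94 billion.

+16.94 billion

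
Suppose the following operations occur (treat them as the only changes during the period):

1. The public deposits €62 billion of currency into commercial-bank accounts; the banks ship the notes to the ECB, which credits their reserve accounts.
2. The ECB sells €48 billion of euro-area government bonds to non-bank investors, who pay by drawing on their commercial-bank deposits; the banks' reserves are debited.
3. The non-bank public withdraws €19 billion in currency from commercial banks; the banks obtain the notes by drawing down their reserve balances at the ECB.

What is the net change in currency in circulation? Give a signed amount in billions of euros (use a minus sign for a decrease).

-€43 billion

ECB balance sheet:
  Assets:      Securities −€48B
  Liabilities: Bank reserves −€5B, Currency in circulation −€43B
Commercial banking system:
  Assets:      Reserves at CB −€5B
  Liabilities: Checkable deposits −€5B
So the change in currency in circulation is -€43 billion.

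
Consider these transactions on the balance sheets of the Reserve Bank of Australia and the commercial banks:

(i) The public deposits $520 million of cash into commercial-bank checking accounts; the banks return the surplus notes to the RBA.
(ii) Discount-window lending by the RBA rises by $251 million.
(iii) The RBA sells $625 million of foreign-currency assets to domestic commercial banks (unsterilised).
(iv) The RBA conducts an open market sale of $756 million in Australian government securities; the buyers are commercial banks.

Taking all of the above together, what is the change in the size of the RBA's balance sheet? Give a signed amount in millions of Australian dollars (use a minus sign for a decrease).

-$1130 million

Currency deposit $520 million: only the composition of liabilities changes → 0.
Discount-window loan $251 million: an RBA asset is acquired → +$251M.
FX sale $625 million: an RBA asset is shed → −$625M.
OMO sale (to banks) $756 million: an RBA asset is shed → −$756M.
Net: 0 + 251 − 625 − 756 = -$1130 million.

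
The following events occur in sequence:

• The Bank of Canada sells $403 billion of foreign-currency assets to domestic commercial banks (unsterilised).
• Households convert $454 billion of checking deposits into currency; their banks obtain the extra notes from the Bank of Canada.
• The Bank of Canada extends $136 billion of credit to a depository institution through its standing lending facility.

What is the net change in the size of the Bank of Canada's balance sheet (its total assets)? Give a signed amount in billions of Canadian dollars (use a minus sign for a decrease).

Bank of Canada balance sheet:
  Assets:      Loans to banks +$136B, Foreign assets −$403B
  Liabilities: Bank reserves −$721B, Currency in circulation +$454B
Change in total Bank of Canada assets = -$267 billion.

-$267 billion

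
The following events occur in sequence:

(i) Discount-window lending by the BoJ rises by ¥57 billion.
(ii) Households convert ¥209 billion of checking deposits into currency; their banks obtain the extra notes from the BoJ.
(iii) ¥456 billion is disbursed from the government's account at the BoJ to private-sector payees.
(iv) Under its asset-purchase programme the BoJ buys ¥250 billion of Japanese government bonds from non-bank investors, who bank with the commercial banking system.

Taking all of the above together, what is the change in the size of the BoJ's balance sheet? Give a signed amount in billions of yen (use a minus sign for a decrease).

Discount-window loan ¥57 billion: a BoJ asset is acquired → +¥57B.
Currency withdrawal ¥209 billion: only the composition of liabilities changes → 0.
Government spending ¥456 billion: only the composition of liabilities changes → 0.
Asset purchase (from non-banks) ¥250 billion: a BoJ asset is acquired → +¥250B.
Net: 57 + 0 + 0 + 250 = +¥307 billion.

+¥307 billion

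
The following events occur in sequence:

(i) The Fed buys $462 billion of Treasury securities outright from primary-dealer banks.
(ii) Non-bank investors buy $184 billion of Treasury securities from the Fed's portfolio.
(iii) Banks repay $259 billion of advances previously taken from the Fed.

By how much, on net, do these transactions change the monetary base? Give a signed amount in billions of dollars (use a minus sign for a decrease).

OMO purchase (from banks) $462 billion: Fed balance sheet expands → +$462B.
Asset sale (to non-banks) $184 billion: Fed balance sheet contracts → −$184B.
Discount-window repayment $259 billion: Fed balance sheet contracts → −$259B.
Net: 462 − 184 − 259 = +$19 billion.

+$19 billion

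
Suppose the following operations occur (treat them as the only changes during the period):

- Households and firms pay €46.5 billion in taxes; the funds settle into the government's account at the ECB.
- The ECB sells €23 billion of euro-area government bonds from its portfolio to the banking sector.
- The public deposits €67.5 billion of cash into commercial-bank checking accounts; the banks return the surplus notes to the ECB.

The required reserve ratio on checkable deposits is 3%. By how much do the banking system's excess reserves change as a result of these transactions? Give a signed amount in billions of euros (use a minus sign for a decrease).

Government account inflow €46.5 billion: reserves −€46.5B, deposits −€46.5B.
OMO sale (to banks) €23 billion: reserves −€23B, deposits 0.
Currency deposit €67.5 billion: reserves +€67.5B, deposits +€67.5B.
Totals: Δreserves = −€2B, Δdeposits = +€21B.
Δrequired reserves = 3% × +€21B = +€0.63B.
Δexcess reserves = Δreserves − Δrequired = −€2B − (+€0.63B) = -€2.63 billion.

-€2.63 billion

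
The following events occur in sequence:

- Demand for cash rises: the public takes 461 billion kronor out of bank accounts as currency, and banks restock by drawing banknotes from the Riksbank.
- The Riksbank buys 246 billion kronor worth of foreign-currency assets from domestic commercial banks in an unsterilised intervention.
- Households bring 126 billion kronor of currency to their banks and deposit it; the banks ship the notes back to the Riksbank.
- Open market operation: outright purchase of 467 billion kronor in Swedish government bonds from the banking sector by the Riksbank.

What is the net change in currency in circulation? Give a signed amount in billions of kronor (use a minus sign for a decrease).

+335 billion

Riksbank balance sheet:
  Assets:      Securities +467B, Foreign assets +246B
  Liabilities: Bank reserves +378B, Currency in circulation +335B
Commercial banking system:
  Assets:      Reserves at CB +378B, Securities −467B, Foreign assets −246B
  Liabilities: Checkable deposits −335B
So the change in currency in circulation is +335 billion.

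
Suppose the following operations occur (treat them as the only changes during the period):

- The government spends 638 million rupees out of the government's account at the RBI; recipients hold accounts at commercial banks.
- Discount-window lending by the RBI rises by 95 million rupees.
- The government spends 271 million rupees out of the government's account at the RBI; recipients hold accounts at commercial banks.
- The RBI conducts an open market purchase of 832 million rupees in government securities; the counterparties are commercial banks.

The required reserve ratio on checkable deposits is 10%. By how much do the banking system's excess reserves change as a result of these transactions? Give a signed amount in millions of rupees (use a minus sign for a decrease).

Government spending 638 million rupees: reserves +638M, deposits +638M.
Discount-window loan 95 million rupees: reserves +95M, deposits 0.
Government spending 271 million rupees: reserves +271M, deposits +271M.
OMO purchase (from banks) 832 million rupees: reserves +832M, deposits 0.
Totals: Δreserves = +1836M, Δdeposits = +909M.
Δrequired reserves = 10% × +909M = +90.9M.
Δexcess reserves = Δreserves − Δrequired = +1836M − (+90.9M) = +1745.1 million.

+1745.1 million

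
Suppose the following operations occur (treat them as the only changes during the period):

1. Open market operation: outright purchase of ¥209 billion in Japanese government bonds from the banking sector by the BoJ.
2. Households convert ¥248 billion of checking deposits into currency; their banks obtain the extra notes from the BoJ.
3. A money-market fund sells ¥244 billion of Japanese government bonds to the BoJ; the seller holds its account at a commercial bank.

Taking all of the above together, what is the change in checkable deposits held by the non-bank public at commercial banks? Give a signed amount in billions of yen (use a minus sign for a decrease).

-¥4 billion

OMO purchase (from banks) ¥209 billion: the counterparty is a bank, so public deposits are unchanged → 0.
Currency withdrawal ¥248 billion: non-bank counterparties' bank balances fall → −¥248B.
Asset purchase (from non-banks) ¥244 billion: non-bank counterparties' bank balances rise → +¥244B.
Net: 0 − 248 + 244 = -¥4 billion.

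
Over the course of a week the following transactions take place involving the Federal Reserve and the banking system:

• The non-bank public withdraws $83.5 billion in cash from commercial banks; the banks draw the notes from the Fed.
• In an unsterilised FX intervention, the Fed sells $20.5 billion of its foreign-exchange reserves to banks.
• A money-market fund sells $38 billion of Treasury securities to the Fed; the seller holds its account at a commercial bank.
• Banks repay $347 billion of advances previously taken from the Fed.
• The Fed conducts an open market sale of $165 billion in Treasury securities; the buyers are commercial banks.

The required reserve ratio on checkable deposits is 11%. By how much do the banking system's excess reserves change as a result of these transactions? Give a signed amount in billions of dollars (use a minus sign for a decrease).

-$572.995 billion

Currency withdrawal $83.5 billion: reserves −$83.5B, deposits −$83.5B.
FX sale $20.5 billion: reserves −$20.5B, deposits 0.
Asset purchase (from non-banks) $38 billion: reserves +$38B, deposits +$38B.
Discount-window repayment $347 billion: reserves −$347B, deposits 0.
OMO sale (to banks) $165 billion: reserves −$165B, deposits 0.
Totals: Δreserves = −$578B, Δdeposits = −$45.5B.
Δrequired reserves = 11% × −$45.5B = −$5.005B.
Δexcess reserves = Δreserves − Δrequired = −$578B − (−$5.005B) = -$572.995 billion.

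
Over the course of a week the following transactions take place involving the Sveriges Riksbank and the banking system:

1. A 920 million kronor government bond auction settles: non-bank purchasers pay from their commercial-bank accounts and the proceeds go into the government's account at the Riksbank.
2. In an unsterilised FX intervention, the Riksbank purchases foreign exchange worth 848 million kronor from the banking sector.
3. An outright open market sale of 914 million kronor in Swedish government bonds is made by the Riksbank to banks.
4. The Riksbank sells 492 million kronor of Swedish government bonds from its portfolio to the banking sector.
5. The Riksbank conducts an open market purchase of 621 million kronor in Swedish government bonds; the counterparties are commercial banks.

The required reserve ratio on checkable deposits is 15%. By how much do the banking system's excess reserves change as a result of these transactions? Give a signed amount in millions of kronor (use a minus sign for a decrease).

Government account inflow 920 million kronor: reserves −920M, deposits −920M.
FX purchase 848 million kronor: reserves +848M, deposits 0.
OMO sale (to banks) 914 million kronor: reserves −914M, deposits 0.
OMO sale (to banks) 492 million kronor: reserves −492M, deposits 0.
OMO purchase (from banks) 621 million kronor: reserves +621M, deposits 0.
Totals: Δreserves = −857M, Δdeposits = −920M.
Δrequired reserves = 15% × −920M = −138M.
Δexcess reserves = Δreserves − Δrequired = −857M − (−138M) = -719 million.

-719 million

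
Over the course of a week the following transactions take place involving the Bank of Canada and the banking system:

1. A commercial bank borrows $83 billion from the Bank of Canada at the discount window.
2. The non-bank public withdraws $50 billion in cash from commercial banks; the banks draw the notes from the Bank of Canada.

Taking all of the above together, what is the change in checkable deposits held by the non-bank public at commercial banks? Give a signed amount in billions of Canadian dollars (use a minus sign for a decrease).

Discount-window loan $83 billion: the counterparty is a bank, so public deposits are unchanged → 0.
Currency withdrawal $50 billion: non-bank counterparties' bank balances fall → −$50B.
Net: 0 − 50 = -$50 billion.

-$50 billion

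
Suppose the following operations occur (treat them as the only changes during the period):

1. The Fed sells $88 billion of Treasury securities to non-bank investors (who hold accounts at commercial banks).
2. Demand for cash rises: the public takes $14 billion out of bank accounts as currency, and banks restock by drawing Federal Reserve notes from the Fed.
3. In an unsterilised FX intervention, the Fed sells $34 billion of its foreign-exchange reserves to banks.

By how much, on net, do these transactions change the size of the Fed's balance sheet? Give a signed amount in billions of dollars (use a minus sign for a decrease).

-$122 billion

Fed balance sheet:
  Assets:      Securities −$88B, Foreign assets −$34B
  Liabilities: Bank reserves −$136B, Currency in circulation +$14B
Commercial banking system:
  Assets:      Reserves at CB −$136B, Foreign assets +$34B
  Liabilities: Checkable deposits −$102B
Change in total Fed assets = -$122 billion.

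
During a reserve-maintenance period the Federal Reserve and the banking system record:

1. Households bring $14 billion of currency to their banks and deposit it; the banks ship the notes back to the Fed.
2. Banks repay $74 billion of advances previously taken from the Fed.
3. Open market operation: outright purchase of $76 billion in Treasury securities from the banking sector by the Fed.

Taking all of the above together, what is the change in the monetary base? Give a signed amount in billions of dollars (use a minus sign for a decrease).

+$2 billion

Fed balance sheet:
  Assets:      Securities +$76B, Loans to banks −$74B
  Liabilities: Bank reserves +$16B, Currency in circulation −$14B
Monetary base = currency + reserves: −$14B + (+$16B) = +$2 billion.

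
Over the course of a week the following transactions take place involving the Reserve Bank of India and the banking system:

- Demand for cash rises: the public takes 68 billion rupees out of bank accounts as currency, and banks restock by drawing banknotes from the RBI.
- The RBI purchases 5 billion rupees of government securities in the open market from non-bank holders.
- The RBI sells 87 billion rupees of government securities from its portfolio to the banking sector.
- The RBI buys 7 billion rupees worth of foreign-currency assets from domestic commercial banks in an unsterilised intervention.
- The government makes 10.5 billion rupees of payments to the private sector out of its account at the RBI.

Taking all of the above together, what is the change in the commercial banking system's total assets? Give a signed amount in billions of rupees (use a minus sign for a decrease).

-52.5 billion

RBI balance sheet:
  Assets:      Securities −82B, Foreign assets +7B
  Liabilities: Bank reserves −132.5B, Currency in circulation +68B, Government deposits −10.5B
Commercial banking system:
  Assets:      Reserves at CB −132.5B, Securities +87B, Foreign assets −7B
  Liabilities: Checkable deposits −52.5B
Change in total bank assets = -52.5 billion.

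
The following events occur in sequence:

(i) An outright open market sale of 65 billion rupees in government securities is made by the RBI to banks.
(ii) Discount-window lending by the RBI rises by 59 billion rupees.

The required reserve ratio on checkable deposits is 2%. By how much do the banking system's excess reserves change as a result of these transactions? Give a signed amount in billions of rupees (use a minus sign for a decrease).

-6 billion

OMO sale (to banks) 65 billion rupees: reserves −65B, deposits 0.
Discount-window loan 59 billion rupees: reserves +59B, deposits 0.
Totals: Δreserves = −6B, Δdeposits = 0.
Δrequired reserves = 2% × 0 = 0.
Δexcess reserves = Δreserves − Δrequired = −6B − (0) = -6 billion.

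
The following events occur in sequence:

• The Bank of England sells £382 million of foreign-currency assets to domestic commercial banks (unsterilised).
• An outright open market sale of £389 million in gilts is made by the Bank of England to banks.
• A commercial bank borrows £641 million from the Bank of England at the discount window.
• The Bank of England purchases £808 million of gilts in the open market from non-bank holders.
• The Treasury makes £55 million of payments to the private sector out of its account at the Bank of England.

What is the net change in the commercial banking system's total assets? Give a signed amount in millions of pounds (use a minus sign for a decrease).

+£1504 million

Bank of England balance sheet:
  Assets:      Securities +£419M, Loans to banks +£641M, Foreign assets −£382M
  Liabilities: Bank reserves +£733M, Government deposits −£55M
Commercial banking system:
  Assets:      Reserves at CB +£733M, Securities +£389M, Foreign assets +£382M
  Liabilities: Checkable deposits +£863M, Borrowings from CB +£641M
Change in total bank assets = +£1504 million.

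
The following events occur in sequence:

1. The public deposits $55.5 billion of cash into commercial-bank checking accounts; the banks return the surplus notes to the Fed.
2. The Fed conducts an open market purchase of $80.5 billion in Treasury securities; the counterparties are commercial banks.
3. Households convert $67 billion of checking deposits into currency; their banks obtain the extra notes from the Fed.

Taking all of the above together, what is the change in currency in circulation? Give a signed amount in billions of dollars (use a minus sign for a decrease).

Fed balance sheet:
  Assets:      Securities +$80.5B
  Liabilities: Bank reserves +$69B, Currency in circulation +$11.5B
Commercial banking system:
  Assets:      Reserves at CB +$69B, Securities −$80.5B
  Liabilities: Checkable deposits −$11.5B
So the change in currency in circulation is +$11.5 billion.

+$11.5 billion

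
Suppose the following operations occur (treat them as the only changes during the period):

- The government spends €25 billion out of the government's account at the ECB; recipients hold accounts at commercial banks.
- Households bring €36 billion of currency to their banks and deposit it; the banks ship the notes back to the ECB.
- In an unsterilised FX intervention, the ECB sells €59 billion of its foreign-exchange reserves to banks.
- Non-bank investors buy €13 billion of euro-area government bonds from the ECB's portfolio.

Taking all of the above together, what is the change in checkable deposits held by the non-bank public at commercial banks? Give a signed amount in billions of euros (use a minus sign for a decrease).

Government spending €25 billion: non-bank counterparties' bank balances rise → +€25B.
Currency deposit €36 billion: non-bank counterparties' bank balances rise → +€36B.
FX sale €59 billion: the counterparty is a bank, so public deposits are unchanged → 0.
Asset sale (to non-banks) €13 billion: non-bank counterparties' bank balances fall → −€13B.
Net: 25 + 36 + 0 − 13 = +€48 billion.

+€48 billion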